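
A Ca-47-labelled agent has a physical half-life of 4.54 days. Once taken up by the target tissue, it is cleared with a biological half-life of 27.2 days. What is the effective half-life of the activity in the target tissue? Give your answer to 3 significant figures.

1/t_eff = 1/t_phys + 1/t_biol = 1/4.54 + 1/27.2 = 0.25703 per day.
t_eff = 4.54 × 27.2 / (4.54 + 27.2) ≈ 3.8906 days.

3.89 days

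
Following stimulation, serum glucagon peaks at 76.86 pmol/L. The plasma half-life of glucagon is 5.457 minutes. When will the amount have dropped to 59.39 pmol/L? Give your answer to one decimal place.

2.0 minutes

Fraction remaining = 59.39/76.86 ≈ 0.7727.
n = log₂(76.86/59.39) = ln(1.2942)/ln 2 ≈ 0.37201 half-lives.
t = n × t½ = 0.37201 × 5.457 ≈ 2.0301 minutes.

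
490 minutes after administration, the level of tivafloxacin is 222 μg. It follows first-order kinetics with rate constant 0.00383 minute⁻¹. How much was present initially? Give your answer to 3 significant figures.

t½ = ln 2 / λ = 0.69315 / 0.00383 ≈ 180.98 minutes.
Number of half-lives elapsed: n = 490/180.98 ≈ 2.7075.
A₀ = A × 2^n = 222 × 2^2.7075 = 222 × 6.5319 ≈ 1450.1 μg.

1450 μg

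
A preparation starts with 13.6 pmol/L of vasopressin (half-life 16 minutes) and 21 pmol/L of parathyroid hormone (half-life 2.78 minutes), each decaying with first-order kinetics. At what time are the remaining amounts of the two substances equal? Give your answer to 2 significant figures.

2.1 minutes

Set 13.6·(1/2)^(t/16) = 21·(1/2)^(t/2.78).
Taking log₂: log₂(13.6/21) = t·(1/16 − 1/2.78).
log₂(0.64762) = -0.62678; 1/16 − 1/2.78 = -0.29721.
t = -0.62678 / -0.29721 ≈ 2.1089 minutes.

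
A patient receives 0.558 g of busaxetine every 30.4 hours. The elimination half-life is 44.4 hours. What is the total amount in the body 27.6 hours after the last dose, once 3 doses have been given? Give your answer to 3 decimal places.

The 3 doses were given 88.4, 58, 27.6 hours ago.
Total = 0.558·(1/2)^(88.4/44.4) + 0.558·(1/2)^(58/44.4) + 0.558·(1/2)^(27.6/44.4)
      = 0.14037 + 0.22563 + 0.36267 ≈ 0.72867 g.

0.729 g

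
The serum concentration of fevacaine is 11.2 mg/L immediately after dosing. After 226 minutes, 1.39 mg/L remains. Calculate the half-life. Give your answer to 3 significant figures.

A/A₀ = 1.39/11.2 ≈ 0.12411.
n = log₂(8.0576) ≈ 3.0103 half-lives elapsed in 226 minutes.
t½ = 226/3.0103 ≈ 75.075 minutes.

75.1 minutes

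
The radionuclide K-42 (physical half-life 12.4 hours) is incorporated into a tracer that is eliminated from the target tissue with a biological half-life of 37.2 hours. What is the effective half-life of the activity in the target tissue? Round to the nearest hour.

1/t_eff = 1/t_phys + 1/t_biol = 1/12.4 + 1/37.2 = 0.10753 per hour.
t_eff = 12.4 × 37.2 / (12.4 + 37.2) ≈ 9.3 hours.

9 hours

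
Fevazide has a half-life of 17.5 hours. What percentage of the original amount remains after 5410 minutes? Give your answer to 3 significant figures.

5410 minutes = 90.1667 hours.
n = 90.1667/17.5 ≈ 5.1524 half-lives.
Fraction remaining = (1/2)^5.1524 ≈ 0.028118, i.e. 2.8118%.

2.81%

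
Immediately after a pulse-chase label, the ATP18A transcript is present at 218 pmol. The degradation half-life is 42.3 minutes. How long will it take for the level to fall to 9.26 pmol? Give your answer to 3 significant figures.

Fraction remaining = 9.26/218 ≈ 0.042477.
n = log₂(218/9.26) = ln(23.542)/ln 2 ≈ 4.5572 half-lives.
t = n × t½ = 4.5572 × 42.3 ≈ 192.77 minutes.

193 minutes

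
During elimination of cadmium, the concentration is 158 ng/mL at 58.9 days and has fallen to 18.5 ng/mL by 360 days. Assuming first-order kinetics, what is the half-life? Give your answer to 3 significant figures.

97.3 days

Over Δt = 360 − 58.9 = 301.1 days, the level fell by a factor of 158/18.5 ≈ 8.5405.
n = log₂(8.5405) ≈ 3.0943 half-lives, so t½ = 301.1/3.0943 ≈ 97.307 days.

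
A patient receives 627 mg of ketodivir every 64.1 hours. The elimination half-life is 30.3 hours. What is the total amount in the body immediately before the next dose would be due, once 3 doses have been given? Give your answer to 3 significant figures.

The 3 doses were given 192.3, 128.2, 64.1 hours ago.
Total = 627·(1/2)^(192.3/30.3) + 627·(1/2)^(128.2/30.3) + 627·(1/2)^(64.1/30.3)
      = 7.705 + 33.389 + 144.69 ≈ 185.78 mg.

186 mg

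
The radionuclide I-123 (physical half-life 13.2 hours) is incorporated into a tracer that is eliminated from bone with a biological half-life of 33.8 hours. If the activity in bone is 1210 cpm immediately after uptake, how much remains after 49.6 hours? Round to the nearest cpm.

32 cpm

1/t_eff = 1/t_phys + 1/t_biol = 1/13.2 + 1/33.8 = 0.10534 per hour.
t_eff = 13.2 × 33.8 / (13.2 + 33.8) ≈ 9.4928 hours.
Remaining = 1210 × (1/2)^(49.6/9.4928) = 1210 × (1/2)^5.225 ≈ 32.351 cpm.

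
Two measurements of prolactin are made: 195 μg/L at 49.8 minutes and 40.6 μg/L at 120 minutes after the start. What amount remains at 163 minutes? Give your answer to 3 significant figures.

15.5 μg/L

Over Δt = 120 − 49.8 = 70.2 minutes, the level fell by a factor of 195/40.6 ≈ 4.803.
n = log₂(4.803) ≈ 2.2639 half-lives, so t½ = 70.2/2.2639 ≈ 31.008 minutes.
From t = 120 to t = 163: 40.6 × (1/2)^((163−120)/31.008) ≈ 15.527 μg/L.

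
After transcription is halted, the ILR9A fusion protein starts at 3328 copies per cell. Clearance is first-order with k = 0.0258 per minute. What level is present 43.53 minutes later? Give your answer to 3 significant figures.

t½ = ln 2 / k = 0.69315 / 0.0258 ≈ 26.866 minutes.
Number of half-lives: n = 43.53/26.866 ≈ 1.6203.
Remaining = 3328 × (1/2)^1.6203 = 3328 × 0.32528 ≈ 1082.5 copies per cell.

1080 copies per cell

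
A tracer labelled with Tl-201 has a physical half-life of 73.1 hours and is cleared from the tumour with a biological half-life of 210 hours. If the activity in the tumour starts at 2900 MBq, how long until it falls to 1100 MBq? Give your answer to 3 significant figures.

75.8 hours

1/t_eff = 1/t_phys + 1/t_biol = 1/73.1 + 1/210 = 0.018442 per hour.
t_eff = 73.1 × 210 / (73.1 + 210) ≈ 54.225 hours.
n = log₂(2900/1100) ≈ 1.3985; t = 1.3985 × 54.225 ≈ 75.836 hours.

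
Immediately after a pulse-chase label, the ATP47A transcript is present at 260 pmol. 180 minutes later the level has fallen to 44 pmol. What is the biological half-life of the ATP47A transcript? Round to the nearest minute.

A/A₀ = 44/260 ≈ 0.16923.
n = log₂(5.9091) ≈ 2.5629 half-lives elapsed in 180 minutes.
t½ = 180/2.5629 ≈ 70.232 minutes.

70 minutes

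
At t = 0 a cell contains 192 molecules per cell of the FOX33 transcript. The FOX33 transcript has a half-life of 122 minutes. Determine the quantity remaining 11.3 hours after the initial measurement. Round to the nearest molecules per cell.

Convert the elapsed time: 11.3 hours = 678 minutes.
Number of half-lives: n = 678/122 ≈ 5.5574.
Remaining = 192 × (1/2)^5.5574 = 192 × 0.021236 ≈ 4.0772 molecules per cell.

4 molecules per cell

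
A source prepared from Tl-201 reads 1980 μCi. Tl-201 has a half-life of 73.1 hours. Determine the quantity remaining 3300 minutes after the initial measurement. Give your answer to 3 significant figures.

Convert the elapsed time: 3300 minutes = 55 hours.
Number of half-lives: n = 55/73.1 ≈ 0.75239.
Remaining = 1980 × (1/2)^0.75239 = 1980 × 0.59362 ≈ 1175.4 μCi.

1180 μCi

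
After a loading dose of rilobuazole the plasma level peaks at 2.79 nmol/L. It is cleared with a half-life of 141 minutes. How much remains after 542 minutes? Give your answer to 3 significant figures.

Number of half-lives: n = 542/141 ≈ 3.844.
Remaining = 2.79 × (1/2)^3.844 = 2.79 × 0.069638 ≈ 0.19429 nmol/L.

0.194 nmol/L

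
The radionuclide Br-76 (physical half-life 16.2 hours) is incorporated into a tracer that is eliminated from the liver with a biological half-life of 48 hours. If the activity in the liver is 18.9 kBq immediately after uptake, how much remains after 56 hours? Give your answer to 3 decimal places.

0.767 kBq

1/t_eff = 1/t_phys + 1/t_biol = 1/16.2 + 1/48 = 0.082562 per hour.
t_eff = 16.2 × 48 / (16.2 + 48) ≈ 12.112 hours.
Remaining = 18.9 × (1/2)^(56/12.112) = 18.9 × (1/2)^4.6235 ≈ 0.76677 kBq.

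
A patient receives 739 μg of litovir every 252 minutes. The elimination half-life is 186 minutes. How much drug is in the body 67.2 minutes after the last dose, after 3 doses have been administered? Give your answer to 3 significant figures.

The 3 doses were given 571.2, 319.2, 67.2 minutes ago.
Total = 739·(1/2)^(571.2/186) + 739·(1/2)^(319.2/186) + 739·(1/2)^(67.2/186)
      = 87.941 + 224.93 + 575.29 ≈ 888.15 μg.

888 μg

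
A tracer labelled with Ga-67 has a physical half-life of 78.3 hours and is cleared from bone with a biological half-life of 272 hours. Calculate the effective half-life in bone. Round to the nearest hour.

1/t_eff = 1/t_phys + 1/t_biol = 1/78.3 + 1/272 = 0.016448 per hour.
t_eff = 78.3 × 272 / (78.3 + 272) ≈ 60.798 hours.

61 hours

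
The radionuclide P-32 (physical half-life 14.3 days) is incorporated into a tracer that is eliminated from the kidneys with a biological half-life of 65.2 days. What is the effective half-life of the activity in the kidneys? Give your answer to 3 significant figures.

11.7 days

1/t_eff = 1/t_phys + 1/t_biol = 1/14.3 + 1/65.2 = 0.085267 per day.
t_eff = 14.3 × 65.2 / (14.3 + 65.2) ≈ 11.728 days.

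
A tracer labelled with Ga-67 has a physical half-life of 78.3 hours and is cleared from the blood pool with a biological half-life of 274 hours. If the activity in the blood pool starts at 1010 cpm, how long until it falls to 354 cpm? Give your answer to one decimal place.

1/t_eff = 1/t_phys + 1/t_biol = 1/78.3 + 1/274 = 0.016421 per hour.
t_eff = 78.3 × 274 / (78.3 + 274) ≈ 60.898 hours.
n = log₂(1010/354) ≈ 1.5125; t = 1.5125 × 60.898 ≈ 92.11 hours.

92.1 hours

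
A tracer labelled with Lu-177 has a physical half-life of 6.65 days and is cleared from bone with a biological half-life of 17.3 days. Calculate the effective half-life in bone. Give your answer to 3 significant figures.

1/t_eff = 1/t_phys + 1/t_biol = 1/6.65 + 1/17.3 = 0.20818 per day.
t_eff = 6.65 × 17.3 / (6.65 + 17.3) ≈ 4.8035 days.

4.80 days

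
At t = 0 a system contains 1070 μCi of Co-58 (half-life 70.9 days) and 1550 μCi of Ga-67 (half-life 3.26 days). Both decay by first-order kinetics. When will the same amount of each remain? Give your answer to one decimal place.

Set 1070·(1/2)^(t/70.9) = 1550·(1/2)^(t/3.26).
Taking log₂: log₂(1070/1550) = t·(1/70.9 − 1/3.26).
log₂(0.69032) = -0.53466; 1/70.9 − 1/3.26 = -0.29264.
t = -0.53466 / -0.29264 ≈ 1.827 days.

1.8 days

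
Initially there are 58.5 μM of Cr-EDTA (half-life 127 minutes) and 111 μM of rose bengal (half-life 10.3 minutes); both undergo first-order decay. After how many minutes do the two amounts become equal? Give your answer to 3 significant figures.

Set 58.5·(1/2)^(t/127) = 111·(1/2)^(t/10.3).
Taking log₂: log₂(58.5/111) = t·(1/127 − 1/10.3).
log₂(0.52703) = -0.92405; 1/127 − 1/10.3 = -0.089213.
t = -0.92405 / -0.089213 ≈ 10.358 minutes.

10.4 minutes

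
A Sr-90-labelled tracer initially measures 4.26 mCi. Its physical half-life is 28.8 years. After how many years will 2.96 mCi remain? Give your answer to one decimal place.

15.1 years

Fraction remaining = 2.96/4.26 ≈ 0.69484.
n = log₂(4.26/2.96) = ln(1.4392)/ln 2 ≈ 0.52526 half-lives.
t = n × t½ = 0.52526 × 28.8 ≈ 15.127 years.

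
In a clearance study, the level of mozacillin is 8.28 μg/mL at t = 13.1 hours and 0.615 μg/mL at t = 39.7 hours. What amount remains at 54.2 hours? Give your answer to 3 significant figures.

0.149 μg/mL

Over Δt = 39.7 − 13.1 = 26.6 hours, the level fell by a factor of 8.28/0.615 ≈ 13.463.
n = log₂(13.463) ≈ 3.751 half-lives, so t½ = 26.6/3.751 ≈ 7.0915 hours.
From t = 39.7 to t = 54.2: 0.615 × (1/2)^((54.2−39.7)/7.0915) ≈ 0.14906 μg/mL.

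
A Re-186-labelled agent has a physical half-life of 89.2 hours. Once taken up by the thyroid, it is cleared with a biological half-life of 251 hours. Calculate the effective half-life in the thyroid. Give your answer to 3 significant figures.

65.8 hours

1/t_eff = 1/t_phys + 1/t_biol = 1/89.2 + 1/251 = 0.015195 per hour.
t_eff = 89.2 × 251 / (89.2 + 251) ≈ 65.812 hours.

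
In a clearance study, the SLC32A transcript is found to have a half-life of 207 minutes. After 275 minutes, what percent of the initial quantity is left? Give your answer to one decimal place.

n = 275/207 ≈ 1.3285 half-lives.
Fraction remaining = (1/2)^1.3285 ≈ 0.39818, i.e. 39.818%.

39.8%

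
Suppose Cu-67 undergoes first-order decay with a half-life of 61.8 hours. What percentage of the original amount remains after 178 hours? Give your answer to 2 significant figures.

14%

n = 178/61.8 ≈ 2.8803 half-lives.
Fraction remaining = (1/2)^2.8803 ≈ 0.13582, i.e. 13.582%.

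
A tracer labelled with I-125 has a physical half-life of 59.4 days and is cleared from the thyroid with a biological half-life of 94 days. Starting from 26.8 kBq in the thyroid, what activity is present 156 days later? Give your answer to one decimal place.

1/t_eff = 1/t_phys + 1/t_biol = 1/59.4 + 1/94 = 0.027473 per day.
t_eff = 59.4 × 94 / (59.4 + 94) ≈ 36.399 days.
Remaining = 26.8 × (1/2)^(156/36.399) = 26.8 × (1/2)^4.2858 ≈ 1.3739 kBq.

1.4 kBq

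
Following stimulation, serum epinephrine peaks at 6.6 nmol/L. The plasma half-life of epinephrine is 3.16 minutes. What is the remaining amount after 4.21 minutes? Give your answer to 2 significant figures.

Number of half-lives: n = 4.21/3.16 ≈ 1.3323.
Remaining = 6.6 × (1/2)^1.3323 = 6.6 × 0.39714 ≈ 2.6211 nmol/L.

2.6 nmol/L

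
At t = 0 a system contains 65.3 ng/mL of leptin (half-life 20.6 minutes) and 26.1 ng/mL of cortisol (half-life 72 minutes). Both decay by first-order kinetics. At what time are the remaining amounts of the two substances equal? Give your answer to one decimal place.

Set 65.3·(1/2)^(t/20.6) = 26.1·(1/2)^(t/72).
Taking log₂: log₂(65.3/26.1) = t·(1/20.6 − 1/72).
log₂(2.5019) = 1.323; 1/20.6 − 1/72 = 0.034655.
t = 1.323 / 0.034655 ≈ 38.177 minutes.

38.2 minutes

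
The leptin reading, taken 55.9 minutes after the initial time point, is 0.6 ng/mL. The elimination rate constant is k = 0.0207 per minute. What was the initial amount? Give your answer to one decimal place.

t½ = ln 2 / k = 0.69315 / 0.0207 ≈ 33.485 minutes.
Number of half-lives elapsed: n = 55.9/33.485 ≈ 1.6694.
A₀ = A × 2^n = 0.6 × 2^1.6694 = 0.6 × 3.1808 ≈ 1.9085 ng/mL.

1.9 ng/mL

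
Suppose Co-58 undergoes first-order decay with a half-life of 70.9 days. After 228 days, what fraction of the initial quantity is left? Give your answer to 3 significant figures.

n = 228/70.9 ≈ 3.2158 half-lives.
Fraction remaining = (1/2)^3.2158 ≈ 0.10763.

0.108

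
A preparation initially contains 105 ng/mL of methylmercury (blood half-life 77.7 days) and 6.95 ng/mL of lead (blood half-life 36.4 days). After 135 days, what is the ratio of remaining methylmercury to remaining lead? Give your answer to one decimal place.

methylmercury: 105 × (1/2)^(135/77.7) = 105 × (1/2)^1.7375 ≈ 31.489 ng/mL.
lead: 6.95 × (1/2)^(135/36.4) = 6.95 × (1/2)^3.7088 ≈ 0.53153 ng/mL.
Ratio ≈ 31.489 / 0.53153 ≈ 59.243.

59.2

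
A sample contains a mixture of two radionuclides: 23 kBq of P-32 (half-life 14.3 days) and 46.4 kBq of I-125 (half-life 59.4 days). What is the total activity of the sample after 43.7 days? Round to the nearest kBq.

P-32: 23 × (1/2)^(43.7/14.3) = 23 × (1/2)^3.0559 ≈ 2.7656 kBq.
I-125: 46.4 × (1/2)^(43.7/59.4) = 46.4 × (1/2)^0.73569 ≈ 27.865 kBq.
Total = 2.7656 + 27.865 ≈ 30.63 kBq.

31 kBq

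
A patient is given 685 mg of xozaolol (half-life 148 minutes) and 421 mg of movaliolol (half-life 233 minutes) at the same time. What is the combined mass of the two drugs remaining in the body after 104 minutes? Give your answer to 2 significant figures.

xozaolol: 685 × (1/2)^(104/148) = 685 × (1/2)^0.7027 ≈ 420.88 mg.
movaliolol: 421 × (1/2)^(104/233) = 421 × (1/2)^0.44635 ≈ 308.97 mg.
Total = 420.88 + 308.97 ≈ 729.85 mg.

730 mg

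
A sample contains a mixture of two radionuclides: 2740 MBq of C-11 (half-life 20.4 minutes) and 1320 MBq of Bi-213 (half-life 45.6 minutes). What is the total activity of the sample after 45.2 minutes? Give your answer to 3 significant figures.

1250 MBq

C-11: 2740 × (1/2)^(45.2/20.4) = 2740 × (1/2)^2.2157 ≈ 589.88 MBq.
Bi-213: 1320 × (1/2)^(45.2/45.6) = 1320 × (1/2)^0.99123 ≈ 664.03 MBq.
Total = 589.88 + 664.03 ≈ 1253.9 MBq.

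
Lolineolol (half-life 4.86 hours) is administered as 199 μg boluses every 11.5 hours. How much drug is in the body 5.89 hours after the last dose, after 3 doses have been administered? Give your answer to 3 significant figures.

The 3 doses were given 28.89, 17.39, 5.89 hours ago.
Total = 199·(1/2)^(28.89/4.86) + 199·(1/2)^(17.39/4.86) + 199·(1/2)^(5.89/4.86)
      = 3.2314 + 16.661 + 85.906 ≈ 105.8 μg.

106 μg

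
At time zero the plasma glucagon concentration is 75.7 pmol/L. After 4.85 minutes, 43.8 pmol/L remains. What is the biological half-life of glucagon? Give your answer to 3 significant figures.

6.14 minutes

A/A₀ = 43.8/75.7 ≈ 0.5786.
n = log₂(1.7283) ≈ 0.78936 half-lives elapsed in 4.85 minutes.
t½ = 4.85/0.78936 ≈ 6.1442 minutes.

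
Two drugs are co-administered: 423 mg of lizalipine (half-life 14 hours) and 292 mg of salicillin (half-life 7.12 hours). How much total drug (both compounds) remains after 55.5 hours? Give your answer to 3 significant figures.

lizalipine: 423 × (1/2)^(55.5/14) = 423 × (1/2)^3.9643 ≈ 27.1 mg.
salicillin: 292 × (1/2)^(55.5/7.12) = 292 × (1/2)^7.7949 ≈ 1.3148 mg.
Total = 27.1 + 1.3148 ≈ 28.415 mg.

28.4 mg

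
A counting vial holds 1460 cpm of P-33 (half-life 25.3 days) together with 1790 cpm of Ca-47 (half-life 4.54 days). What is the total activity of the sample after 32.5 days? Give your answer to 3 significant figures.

612 cpm

P-33: 1460 × (1/2)^(32.5/25.3) = 1460 × (1/2)^1.2846 ≈ 599.31 cpm.
Ca-47: 1790 × (1/2)^(32.5/4.54) = 1790 × (1/2)^7.1586 ≈ 12.529 cpm.
Total = 599.31 + 12.529 ≈ 611.84 cpm.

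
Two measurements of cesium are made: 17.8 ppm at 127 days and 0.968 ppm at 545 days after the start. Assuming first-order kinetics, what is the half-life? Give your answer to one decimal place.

99.5 days

Over Δt = 545 − 127 = 418 days, the level fell by a factor of 17.8/0.968 ≈ 18.388.
n = log₂(18.388) ≈ 4.2007 half-lives, so t½ = 418/4.2007 ≈ 99.507 days.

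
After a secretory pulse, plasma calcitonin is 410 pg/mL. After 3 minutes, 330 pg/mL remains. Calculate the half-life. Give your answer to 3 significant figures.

9.58 minutes

A/A₀ = 330/410 ≈ 0.80488.
n = log₂(1.2424) ≈ 0.31316 half-lives elapsed in 3 minutes.
t½ = 3/0.31316 ≈ 9.5798 minutes.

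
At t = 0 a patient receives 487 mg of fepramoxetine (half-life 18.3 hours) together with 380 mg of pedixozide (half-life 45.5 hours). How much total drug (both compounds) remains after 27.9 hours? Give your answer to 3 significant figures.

418 mg

fepramoxetine: 487 × (1/2)^(27.9/18.3) = 487 × (1/2)^1.5246 ≈ 169.27 mg.
pedixozide: 380 × (1/2)^(27.9/45.5) = 380 × (1/2)^0.61319 ≈ 248.43 mg.
Total = 169.27 + 248.43 ≈ 417.7 mg.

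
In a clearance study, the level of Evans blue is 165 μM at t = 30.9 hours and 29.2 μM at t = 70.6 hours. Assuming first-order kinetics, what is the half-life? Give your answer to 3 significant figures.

Over Δt = 70.6 − 30.9 = 39.7 hours, the level fell by a factor of 165/29.2 ≈ 5.6507.
n = log₂(5.6507) ≈ 2.4984 half-lives, so t½ = 39.7/2.4984 ≈ 15.89 hours.

15.9 hours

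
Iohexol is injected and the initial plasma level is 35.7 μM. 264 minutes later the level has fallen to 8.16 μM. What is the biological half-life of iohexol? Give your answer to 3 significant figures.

A/A₀ = 8.16/35.7 ≈ 0.22857.
n = log₂(4.375) ≈ 2.1293 half-lives elapsed in 264 minutes.
t½ = 264/2.1293 ≈ 123.99 minutes.

124 minutes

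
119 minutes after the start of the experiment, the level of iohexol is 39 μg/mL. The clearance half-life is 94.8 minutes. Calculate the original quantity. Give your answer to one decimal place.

Number of half-lives elapsed: n = 119/94.8 ≈ 1.2553.
A₀ = A × 2^n = 39 × 2^1.2553 = 39 × 2.3871 ≈ 93.098 μg/mL.

93.1 μg/mL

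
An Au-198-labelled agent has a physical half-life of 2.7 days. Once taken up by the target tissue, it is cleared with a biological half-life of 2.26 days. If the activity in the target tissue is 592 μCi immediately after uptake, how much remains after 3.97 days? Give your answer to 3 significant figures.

63.2 μCi

1/t_eff = 1/t_phys + 1/t_biol = 1/2.7 + 1/2.26 = 0.81285 per day.
t_eff = 2.7 × 2.26 / (2.7 + 2.26) ≈ 1.2302 days.
Remaining = 592 × (1/2)^(3.97/1.2302) = 592 × (1/2)^3.227 ≈ 63.226 μCi.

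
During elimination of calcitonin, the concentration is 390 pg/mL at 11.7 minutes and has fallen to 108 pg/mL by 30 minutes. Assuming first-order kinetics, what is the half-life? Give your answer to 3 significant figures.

9.88 minutes

Over Δt = 30 − 11.7 = 18.3 minutes, the level fell by a factor of 390/108 ≈ 3.6111.
n = log₂(3.6111) ≈ 1.8524 half-lives, so t½ = 18.3/1.8524 ≈ 9.8788 minutes.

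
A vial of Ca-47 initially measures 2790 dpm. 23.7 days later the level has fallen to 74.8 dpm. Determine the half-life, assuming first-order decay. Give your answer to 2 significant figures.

A/A₀ = 74.8/2790 ≈ 0.02681.
n = log₂(37.299) ≈ 5.2211 half-lives elapsed in 23.7 days.
t½ = 23.7/5.2211 ≈ 4.5393 days.

4.5 days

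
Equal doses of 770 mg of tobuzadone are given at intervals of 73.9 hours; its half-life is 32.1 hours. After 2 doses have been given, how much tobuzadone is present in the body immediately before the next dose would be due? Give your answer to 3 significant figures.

The 2 doses were given 147.8, 73.9 hours ago.
Total = 770·(1/2)^(147.8/32.1) + 770·(1/2)^(73.9/32.1)
      = 31.655 + 156.12 ≈ 187.78 mg.

188 mg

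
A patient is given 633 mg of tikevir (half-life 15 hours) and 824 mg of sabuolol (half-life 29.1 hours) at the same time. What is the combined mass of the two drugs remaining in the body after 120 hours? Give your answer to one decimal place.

tikevir: 633 × (1/2)^(120/15) = 633 × (1/2)^8 ≈ 2.4727 mg.
sabuolol: 824 × (1/2)^(120/29.1) = 824 × (1/2)^4.1237 ≈ 47.268 mg.
Total = 2.4727 + 47.268 ≈ 49.741 mg.

49.7 mg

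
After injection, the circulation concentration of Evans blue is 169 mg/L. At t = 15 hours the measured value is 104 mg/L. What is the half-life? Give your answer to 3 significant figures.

A/A₀ = 104/169 ≈ 0.61538.
n = log₂(1.625) ≈ 0.70044 half-lives elapsed in 15 hours.
t½ = 15/0.70044 ≈ 21.415 hours.

21.4 hours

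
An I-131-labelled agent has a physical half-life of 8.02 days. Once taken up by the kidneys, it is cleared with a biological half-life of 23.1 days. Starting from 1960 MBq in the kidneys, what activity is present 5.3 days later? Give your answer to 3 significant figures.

1060 MBq

1/t_eff = 1/t_phys + 1/t_biol = 1/8.02 + 1/23.1 = 0.16798 per day.
t_eff = 8.02 × 23.1 / (8.02 + 23.1) ≈ 5.9531 days.
Remaining = 1960 × (1/2)^(5.3/5.9531) = 1960 × (1/2)^0.89029 ≈ 1057.4 MBq.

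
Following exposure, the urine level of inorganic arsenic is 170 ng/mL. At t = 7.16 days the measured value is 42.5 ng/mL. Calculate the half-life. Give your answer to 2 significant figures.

3.6 days

A/A₀ = 42.5/170 ≈ 0.25.
n = log₂(4) ≈ 2 half-lives elapsed in 7.16 days.
t½ = 7.16/2 ≈ 3.58 days.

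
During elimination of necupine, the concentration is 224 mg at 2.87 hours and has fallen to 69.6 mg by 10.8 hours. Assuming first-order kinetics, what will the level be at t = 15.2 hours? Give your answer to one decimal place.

Over Δt = 10.8 − 2.87 = 7.93 hours, the level fell by a factor of 224/69.6 ≈ 3.2184.
n = log₂(3.2184) ≈ 1.6863 half-lives, so t½ = 7.93/1.6863 ≈ 4.7025 hours.
From t = 10.8 to t = 15.2: 69.6 × (1/2)^((15.2−10.8)/4.7025) ≈ 36.387 mg.

36.4 mg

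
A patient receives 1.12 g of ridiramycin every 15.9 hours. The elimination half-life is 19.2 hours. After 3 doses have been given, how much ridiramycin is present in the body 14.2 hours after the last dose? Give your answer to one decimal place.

1.3 g

The 3 doses were given 46, 30.1, 14.2 hours ago.
Total = 1.12·(1/2)^(46/19.2) + 1.12·(1/2)^(30.1/19.2) + 1.12·(1/2)^(14.2/19.2)
      = 0.21281 + 0.37783 + 0.67078 ≈ 1.2614 g.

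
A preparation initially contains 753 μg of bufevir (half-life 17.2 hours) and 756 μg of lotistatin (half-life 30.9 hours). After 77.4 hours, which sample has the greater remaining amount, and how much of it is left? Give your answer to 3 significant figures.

bufevir: 753 × (1/2)^4.5 ≈ 33.278 μg.
lotistatin: 756 × (1/2)^2.5049 ≈ 133.19 μg.
Lotistatin has more remaining, at ≈ 133.19 μg.

lotistatin, 133 μg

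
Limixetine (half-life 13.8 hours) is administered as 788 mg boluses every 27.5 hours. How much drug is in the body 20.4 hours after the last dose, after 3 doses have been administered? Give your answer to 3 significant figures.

The 3 doses were given 75.4, 47.9, 20.4 hours ago.
Total = 788·(1/2)^(75.4/13.8) + 788·(1/2)^(47.9/13.8) + 788·(1/2)^(20.4/13.8)
      = 17.855 + 71.064 + 282.83 ≈ 371.75 mg.

372 mg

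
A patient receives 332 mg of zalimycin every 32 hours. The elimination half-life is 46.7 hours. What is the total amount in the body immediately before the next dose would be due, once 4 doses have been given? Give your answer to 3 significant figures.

464 mg

The 4 doses were given 128, 96, 64, 32 hours ago.
Total = 332·(1/2)^(128/46.7) + 332·(1/2)^(96/46.7) + 332·(1/2)^(64/46.7) + 332·(1/2)^(32/46.7)
      = 49.664 + 79.858 + 128.41 + 206.47 ≈ 464.4 mg.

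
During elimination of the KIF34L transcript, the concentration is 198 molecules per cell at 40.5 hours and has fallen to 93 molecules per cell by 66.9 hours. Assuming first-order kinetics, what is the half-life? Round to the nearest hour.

24 hours

Over Δt = 66.9 − 40.5 = 26.4 hours, the level fell by a factor of 198/93 ≈ 2.129.
n = log₂(2.129) ≈ 1.0902 half-lives, so t½ = 26.4/1.0902 ≈ 24.216 hours.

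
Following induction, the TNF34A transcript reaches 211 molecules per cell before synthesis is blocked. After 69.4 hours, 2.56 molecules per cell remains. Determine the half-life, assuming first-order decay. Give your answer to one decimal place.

A/A₀ = 2.56/211 ≈ 0.012133.
n = log₂(82.422) ≈ 6.365 half-lives elapsed in 69.4 hours.
t½ = 69.4/6.365 ≈ 10.903 hours.

10.9 hours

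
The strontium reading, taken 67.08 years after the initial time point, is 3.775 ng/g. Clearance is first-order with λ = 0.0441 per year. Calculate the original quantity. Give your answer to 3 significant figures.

t½ = ln 2 / λ = 0.69315 / 0.0441 ≈ 15.718 years.
Number of half-lives elapsed: n = 67.08/15.718 ≈ 4.2678.
A₀ = A × 2^n = 3.775 × 2^4.2678 = 3.775 × 19.264 ≈ 72.721 ng/g.

72.7 ng/g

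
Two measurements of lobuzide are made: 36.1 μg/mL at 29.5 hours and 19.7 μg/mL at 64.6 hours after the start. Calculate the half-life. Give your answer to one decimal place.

40.2 hours

Over Δt = 64.6 − 29.5 = 35.1 hours, the level fell by a factor of 36.1/19.7 ≈ 1.8325.
n = log₂(1.8325) ≈ 0.8738 half-lives, so t½ = 35.1/0.8738 ≈ 40.169 hours.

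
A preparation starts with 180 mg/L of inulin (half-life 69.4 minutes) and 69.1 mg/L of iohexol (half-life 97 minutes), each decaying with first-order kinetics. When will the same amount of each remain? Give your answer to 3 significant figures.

Set 180·(1/2)^(t/69.4) = 69.1·(1/2)^(t/97).
Taking log₂: log₂(180/69.1) = t·(1/69.4 − 1/97).
log₂(2.6049) = 1.3812; 1/69.4 − 1/97 = 0.0040999.
t = 1.3812 / 0.0040999 ≈ 336.89 minutes.

337 minutes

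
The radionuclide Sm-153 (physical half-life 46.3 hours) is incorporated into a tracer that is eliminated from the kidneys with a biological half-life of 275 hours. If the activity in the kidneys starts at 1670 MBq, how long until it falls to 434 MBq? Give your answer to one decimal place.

77.0 hours

1/t_eff = 1/t_phys + 1/t_biol = 1/46.3 + 1/275 = 0.025235 per hour.
t_eff = 46.3 × 275 / (46.3 + 275) ≈ 39.628 hours.
n = log₂(1670/434) ≈ 1.9441; t = 1.9441 × 39.628 ≈ 77.04 hours.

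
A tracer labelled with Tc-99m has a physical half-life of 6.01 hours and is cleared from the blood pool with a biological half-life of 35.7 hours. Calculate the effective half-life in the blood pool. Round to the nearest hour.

1/t_eff = 1/t_phys + 1/t_biol = 1/6.01 + 1/35.7 = 0.1944 per hour.
t_eff = 6.01 × 35.7 / (6.01 + 35.7) ≈ 5.144 hours.

5 hours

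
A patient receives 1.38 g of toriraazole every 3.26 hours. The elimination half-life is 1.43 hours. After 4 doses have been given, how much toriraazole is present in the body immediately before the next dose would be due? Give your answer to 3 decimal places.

The 4 doses were given 13.04, 9.78, 6.52, 3.26 hours ago.
Total = 1.38·(1/2)^(13.04/1.43) + 1.38·(1/2)^(9.78/1.43) + 1.38·(1/2)^(6.52/1.43) + 1.38·(1/2)^(3.26/1.43)
      = 0.0024821 + 0.012053 + 0.058526 + 0.28419 ≈ 0.35726 g.

0.357 g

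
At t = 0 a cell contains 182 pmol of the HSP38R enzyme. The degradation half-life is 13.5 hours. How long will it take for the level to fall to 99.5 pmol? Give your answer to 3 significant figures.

Fraction remaining = 99.5/182 ≈ 0.5467.
n = log₂(182/99.5) = ln(1.8291)/ln 2 ≈ 0.87117 half-lives.
t = n × t½ = 0.87117 × 13.5 ≈ 11.761 hours.

11.8 hours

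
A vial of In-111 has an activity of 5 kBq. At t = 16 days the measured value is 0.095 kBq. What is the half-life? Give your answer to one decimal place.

A/A₀ = 0.095/5 ≈ 0.019.
n = log₂(52.632) ≈ 5.7179 half-lives elapsed in 16 days.
t½ = 16/5.7179 ≈ 2.7983 days.

2.8 days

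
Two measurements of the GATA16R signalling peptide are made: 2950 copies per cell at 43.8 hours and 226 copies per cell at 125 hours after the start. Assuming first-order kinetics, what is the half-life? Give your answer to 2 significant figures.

Over Δt = 125 − 43.8 = 81.2 hours, the level fell by a factor of 2950/226 ≈ 13.053.
n = log₂(13.053) ≈ 3.7063 half-lives, so t½ = 81.2/3.7063 ≈ 21.909 hours.

22 hours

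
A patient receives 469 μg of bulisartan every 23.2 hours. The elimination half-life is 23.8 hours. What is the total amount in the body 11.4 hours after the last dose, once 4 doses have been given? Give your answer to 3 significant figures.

639 μg

The 4 doses were given 81, 57.8, 34.6, 11.4 hours ago.
Total = 469·(1/2)^(81/23.8) + 469·(1/2)^(57.8/23.8) + 469·(1/2)^(34.6/23.8) + 469·(1/2)^(11.4/23.8)
      = 44.326 + 87.116 + 171.21 + 336.5 ≈ 639.15 μg.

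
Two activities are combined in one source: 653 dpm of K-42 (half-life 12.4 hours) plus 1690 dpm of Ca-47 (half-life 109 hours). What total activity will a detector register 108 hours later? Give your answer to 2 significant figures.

850 dpm

K-42: 653 × (1/2)^(108/12.4) = 653 × (1/2)^8.7097 ≈ 1.5597 dpm.
Ca-47: 1690 × (1/2)^(108/109) = 1690 × (1/2)^0.99083 ≈ 850.39 dpm.
Total = 1.5597 + 850.39 ≈ 851.95 dpm.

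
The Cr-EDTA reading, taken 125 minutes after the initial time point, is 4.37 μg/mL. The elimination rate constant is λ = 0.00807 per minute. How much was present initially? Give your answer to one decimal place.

12.0 μg/mL

t½ = ln 2 / λ = 0.69315 / 0.00807 ≈ 85.892 minutes.
Number of half-lives elapsed: n = 125/85.892 ≈ 1.4553.
A₀ = A × 2^n = 4.37 × 2^1.4553 = 4.37 × 2.7422 ≈ 11.983 μg/mL.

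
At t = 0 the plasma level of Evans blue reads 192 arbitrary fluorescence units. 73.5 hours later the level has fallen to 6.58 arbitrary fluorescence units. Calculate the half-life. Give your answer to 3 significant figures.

15.1 hours

A/A₀ = 6.58/192 ≈ 0.034271.
n = log₂(29.179) ≈ 4.8669 half-lives elapsed in 73.5 hours.
t½ = 73.5/4.8669 ≈ 15.102 hours.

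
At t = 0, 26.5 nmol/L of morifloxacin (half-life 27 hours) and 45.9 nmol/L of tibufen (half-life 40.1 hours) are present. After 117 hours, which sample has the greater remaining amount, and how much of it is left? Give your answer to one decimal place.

morifloxacin: 26.5 × (1/2)^4.3333 ≈ 1.3146 nmol/L.
tibufen: 45.9 × (1/2)^2.9177 ≈ 6.0743 nmol/L.
Tibufen has more remaining, at ≈ 6.0743 nmol/L.

tibufen, 6.1 nmol/L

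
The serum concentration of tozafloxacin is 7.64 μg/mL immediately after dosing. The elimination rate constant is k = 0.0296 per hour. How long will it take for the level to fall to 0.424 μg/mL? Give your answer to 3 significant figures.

t½ = ln 2 / k = 0.69315 / 0.0296 ≈ 23.417 hours.
Fraction remaining = 0.424/7.64 ≈ 0.055497.
n = log₂(7.64/0.424) = ln(18.019)/ln 2 ≈ 4.1714 half-lives.
t = n × t½ = 4.1714 × 23.417 ≈ 97.683 hours.

97.7 hours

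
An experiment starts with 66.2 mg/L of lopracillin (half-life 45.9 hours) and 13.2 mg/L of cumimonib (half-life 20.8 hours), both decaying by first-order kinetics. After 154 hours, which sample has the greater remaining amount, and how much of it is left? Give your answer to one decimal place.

lopracillin, 6.5 mg/L

lopracillin: 66.2 × (1/2)^3.3551 ≈ 6.4694 mg/L.
cumimonib: 13.2 × (1/2)^7.4038 ≈ 0.077946 mg/L.
Lopracillin has more remaining, at ≈ 6.4694 mg/L.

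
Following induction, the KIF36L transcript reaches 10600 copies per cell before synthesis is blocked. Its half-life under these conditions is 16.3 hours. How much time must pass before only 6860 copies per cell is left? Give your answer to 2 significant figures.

Fraction remaining = 6860/10600 ≈ 0.64717.
n = log₂(10600/6860) = ln(1.5452)/ln 2 ≈ 0.62778 half-lives.
t = n × t½ = 0.62778 × 16.3 ≈ 10.233 hours.

10 hours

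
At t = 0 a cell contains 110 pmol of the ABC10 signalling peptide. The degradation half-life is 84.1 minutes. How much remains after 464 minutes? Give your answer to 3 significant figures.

Number of half-lives: n = 464/84.1 ≈ 5.5172.
Remaining = 110 × (1/2)^5.5172 = 110 × 0.021835 ≈ 2.4018 pmol.

2.40 pmol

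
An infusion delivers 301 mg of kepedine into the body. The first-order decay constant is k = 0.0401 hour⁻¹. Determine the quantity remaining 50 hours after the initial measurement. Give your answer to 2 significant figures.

41 mg

t½ = ln 2 / k = 0.69315 / 0.0401 ≈ 17.285 hours.
Number of half-lives: n = 50/17.285 ≈ 2.8926.
Remaining = 301 × (1/2)^2.8926 = 301 × 0.13466 ≈ 40.533 mg.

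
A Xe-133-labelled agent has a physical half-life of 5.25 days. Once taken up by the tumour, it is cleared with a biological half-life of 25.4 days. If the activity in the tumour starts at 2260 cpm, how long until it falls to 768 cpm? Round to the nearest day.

7 days

1/t_eff = 1/t_phys + 1/t_biol = 1/5.25 + 1/25.4 = 0.22985 per day.
t_eff = 5.25 × 25.4 / (5.25 + 25.4) ≈ 4.3507 days.
n = log₂(2260/768) ≈ 1.5571; t = 1.5571 × 4.3507 ≈ 6.7747 days.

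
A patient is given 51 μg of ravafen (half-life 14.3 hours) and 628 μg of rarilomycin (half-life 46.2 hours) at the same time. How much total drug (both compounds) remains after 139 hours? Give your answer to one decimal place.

ravafen: 51 × (1/2)^(139/14.3) = 51 × (1/2)^9.7203 ≈ 0.060461 μg.
rarilomycin: 628 × (1/2)^(139/46.2) = 628 × (1/2)^3.0087 ≈ 78.03 μg.
Total = 0.060461 + 78.03 ≈ 78.091 μg.

78.1 μg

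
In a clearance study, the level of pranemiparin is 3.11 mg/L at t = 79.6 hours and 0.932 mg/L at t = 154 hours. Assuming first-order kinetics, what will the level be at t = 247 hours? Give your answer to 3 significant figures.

Over Δt = 154 − 79.6 = 74.4 hours, the level fell by a factor of 3.11/0.932 ≈ 3.3369.
n = log₂(3.3369) ≈ 1.7385 half-lives, so t½ = 74.4/1.7385 ≈ 42.795 hours.
From t = 154 to t = 247: 0.932 × (1/2)^((247−154)/42.795) ≈ 0.20665 mg/L.

0.207 mg/L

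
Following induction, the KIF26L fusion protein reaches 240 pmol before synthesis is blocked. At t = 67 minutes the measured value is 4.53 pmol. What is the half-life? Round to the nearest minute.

12 minutes

A/A₀ = 4.53/240 ≈ 0.018875.
n = log₂(52.98) ≈ 5.7274 half-lives elapsed in 67 minutes.
t½ = 67/5.7274 ≈ 11.698 minutes.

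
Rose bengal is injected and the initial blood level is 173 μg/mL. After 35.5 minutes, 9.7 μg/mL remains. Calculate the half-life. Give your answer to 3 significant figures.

8.54 minutes

A/A₀ = 9.7/173 ≈ 0.056069.
n = log₂(17.835) ≈ 4.1566 half-lives elapsed in 35.5 minutes.
t½ = 35.5/4.1566 ≈ 8.5405 minutes.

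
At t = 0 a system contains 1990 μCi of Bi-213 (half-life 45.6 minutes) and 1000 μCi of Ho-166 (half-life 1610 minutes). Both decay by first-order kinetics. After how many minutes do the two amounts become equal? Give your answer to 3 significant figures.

Set 1990·(1/2)^(t/45.6) = 1000·(1/2)^(t/1610).
Taking log₂: log₂(1990/1000) = t·(1/45.6 − 1/1610).
log₂(1.99) = 0.99277; 1/45.6 − 1/1610 = 0.021309.
t = 0.99277 / 0.021309 ≈ 46.59 minutes.

46.6 minutes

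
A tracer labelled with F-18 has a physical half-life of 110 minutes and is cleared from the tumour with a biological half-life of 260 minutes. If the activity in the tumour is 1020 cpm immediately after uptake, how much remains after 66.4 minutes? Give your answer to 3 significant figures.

562 cpm

1/t_eff = 1/t_phys + 1/t_biol = 1/110 + 1/260 = 0.012937 per minute.
t_eff = 110 × 260 / (110 + 260) ≈ 77.297 minutes.
Remaining = 1020 × (1/2)^(66.4/77.297) = 1020 × (1/2)^0.85902 ≈ 562.35 cpm.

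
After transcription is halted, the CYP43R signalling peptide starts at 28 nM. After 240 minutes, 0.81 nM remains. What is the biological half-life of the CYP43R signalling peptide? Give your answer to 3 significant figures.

47.0 minutes

A/A₀ = 0.81/28 ≈ 0.028929.
n = log₂(34.568) ≈ 5.1114 half-lives elapsed in 240 minutes.
t½ = 240/5.1114 ≈ 46.954 minutes.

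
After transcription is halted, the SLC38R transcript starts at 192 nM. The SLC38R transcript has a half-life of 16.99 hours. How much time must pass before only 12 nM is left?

12/192 = 1/16, so 4 half-lives have elapsed.
t = 4 × 16.99 = 67.96 hours.

67.96 hours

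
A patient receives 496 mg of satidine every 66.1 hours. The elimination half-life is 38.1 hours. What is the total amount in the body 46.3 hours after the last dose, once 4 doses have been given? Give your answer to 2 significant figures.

The 4 doses were given 244.6, 178.5, 112.4, 46.3 hours ago.
Total = 496·(1/2)^(244.6/38.1) + 496·(1/2)^(178.5/38.1) + 496·(1/2)^(112.4/38.1) + 496·(1/2)^(46.3/38.1)
      = 5.7928 + 19.282 + 64.181 + 213.63 ≈ 302.89 mg.

300 mg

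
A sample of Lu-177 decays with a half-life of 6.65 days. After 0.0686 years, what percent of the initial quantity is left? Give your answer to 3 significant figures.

7.35%

0.0686 years = 25.039 days.
n = 25.039/6.65 ≈ 3.7653 half-lives.
Fraction remaining = (1/2)^3.7653 ≈ 0.073543, i.e. 7.3543%.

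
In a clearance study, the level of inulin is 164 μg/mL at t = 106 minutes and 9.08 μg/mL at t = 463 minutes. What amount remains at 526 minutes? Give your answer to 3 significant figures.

5.45 μg/mL

Over Δt = 463 − 106 = 357 minutes, the level fell by a factor of 164/9.08 ≈ 18.062.
n = log₂(18.062) ≈ 4.1749 half-lives, so t½ = 357/4.1749 ≈ 85.512 minutes.
From t = 463 to t = 526: 9.08 × (1/2)^((526−463)/85.512) ≈ 5.4489 μg/mL.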